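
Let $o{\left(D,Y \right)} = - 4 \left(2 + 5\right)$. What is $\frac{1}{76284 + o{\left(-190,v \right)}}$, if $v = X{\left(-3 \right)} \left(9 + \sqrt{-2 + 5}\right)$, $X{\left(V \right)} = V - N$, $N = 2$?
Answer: $\frac{1}{76256} \approx 1.3114 \cdot 10^{-5}$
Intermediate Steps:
$X{\left(V \right)} = -2 + V$ ($X{\left(V \right)} = V - 2 = -2 + V$)
$v = -45 - 5 \sqrt{3}$ ($v = \left(-2 - 3\right) \left(9 + \sqrt{-2 + 5}\right) = - 5 \left(9 + \sqrt{3}\right) = -45 - 5 \sqrt{3} \approx -53.66$)
$o{\left(D,Y \right)} = -28$ ($o{\left(D,Y \right)} = \left(-4\right) 7 = -28$)
$\frac{1}{76284 + o{\left(-190,v \right)}} = \frac{1}{76284 - 28} = \frac{1}{76256}$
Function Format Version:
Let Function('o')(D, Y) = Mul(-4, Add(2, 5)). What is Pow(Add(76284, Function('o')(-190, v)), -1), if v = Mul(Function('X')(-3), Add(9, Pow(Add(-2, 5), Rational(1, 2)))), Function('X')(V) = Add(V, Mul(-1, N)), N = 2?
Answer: Rational(1, 76256) ≈ 1.3114e-5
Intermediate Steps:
Function('X')(V) = Add(-2, V) (Function('X')(V) = Add(V, Mul(-1, 2)) = Add(V, -2) = Add(-2, V))
v = Add(-45, Mul(-5, Pow(3, Rational(1, 2)))) (v = Mul(Add(-2, -3), Add(9, Pow(Add(-2, 5), Rational(1, 2)))) = Mul(-5, Add(9, Pow(3, Rational(1, 2)))) = Add(-45, Mul(-5, Pow(3, Rational(1, 2)))) ≈ -53.660)
Function('o')(D, Y) = -28 (Function('o')(D, Y) = Mul(-4, 7) = -28)
Pow(Add(76284, Function('o')(-190, v)), -1) = Pow(Add(76284, -28), -1) = Pow(76256, -1) = Rational(1, 76256)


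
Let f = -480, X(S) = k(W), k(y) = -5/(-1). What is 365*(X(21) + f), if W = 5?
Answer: -173375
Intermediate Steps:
k(y) = 5 (k(y) = -5*(-1) = 5)
X(S) = 5
365*(X(21) + f) = 365*(5 - 480) = 365*(-475) = -173375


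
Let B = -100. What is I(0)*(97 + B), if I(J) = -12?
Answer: 36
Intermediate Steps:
I(0)*(97 + B) = -12*(97 - 100) = -12*(-3) = 36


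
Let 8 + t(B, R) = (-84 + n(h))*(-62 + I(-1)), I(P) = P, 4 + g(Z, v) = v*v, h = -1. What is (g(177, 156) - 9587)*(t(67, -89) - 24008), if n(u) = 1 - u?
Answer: -277943250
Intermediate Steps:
g(Z, v) = -4 + v² (g(Z, v) = -4 + v*v = -4 + v²)
t(B, R) = 5158 (t(B, R) = -8 + (-84 + (1 - 1*(-1)))*(-62 - 1) = -8 + (-84 + (1 + 1))*(-63) = -8 + (-84 + 2)*(-63) = -8 - 82*(-63) = -8 + 5166 = 5158)
(g(177, 156) - 9587)*(t(67, -89) - 24008) = ((-4 + 156²) - 9587)*(5158 - 24008) = ((-4 + 24336) - 9587)*(-18850) = (24332 - 9587)*(-18850) = 14745*(-18850) = -277943250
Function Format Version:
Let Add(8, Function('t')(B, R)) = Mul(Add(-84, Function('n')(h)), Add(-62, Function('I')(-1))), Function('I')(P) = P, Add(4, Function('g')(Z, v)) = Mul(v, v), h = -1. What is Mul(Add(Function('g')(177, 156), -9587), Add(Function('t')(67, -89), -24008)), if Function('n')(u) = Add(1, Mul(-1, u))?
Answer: -277943250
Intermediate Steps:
Function('g')(Z, v) = Add(-4, Pow(v, 2)) (Function('g')(Z, v) = Add(-4, Mul(v, v)) = Add(-4, Pow(v, 2)))
Function('t')(B, R) = 5158 (Function('t')(B, R) = Add(-8, Mul(Add(-84, Add(1, Mul(-1, -1))), Add(-62, -1))) = Add(-8, Mul(Add(-84, Add(1, 1)), -63)) = Add(-8, Mul(Add(-84, 2), -63)) = Add(-8, Mul(-82, -63)) = Add(-8, 5166) = 5158)
Mul(Add(Function('g')(177, 156), -9587), Add(Function('t')(67, -89), -24008)) = Mul(Add(Add(-4, Pow(156, 2)), -9587), Add(5158, -24008)) = Mul(Add(Add(-4, 24336), -9587), -18850) = Mul(Add(24332, -9587), -18850) = Mul(14745, -18850) = -277943250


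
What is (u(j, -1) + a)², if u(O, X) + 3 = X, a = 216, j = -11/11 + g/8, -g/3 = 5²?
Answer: 44944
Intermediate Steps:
g = -75 (g = -3*5² = -3*25 = -75)
j = -83/8 (j = -11/11 - 75/8 = -11*1/11 - 75*⅛ = -1 - 75/8 = -83/8 ≈ -10.375)
u(O, X) = -3 + X
(u(j, -1) + a)² = ((-3 - 1) + 216)² = (-4 + 216)² = 212² = 44944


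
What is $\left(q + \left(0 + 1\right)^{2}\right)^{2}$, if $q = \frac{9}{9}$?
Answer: $4$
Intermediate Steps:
$q = 1$ ($q = 9 \cdot \frac{1}{9} = 1$)
$\left(q + \left(0 + 1\right)^{2}\right)^{2} = \left(1 + \left(0 + 1\right)^{2}\right)^{2} = \left(1 + 1^{2}\right)^{2} = \left(1 + 1\right)^{2} = 2^{2} = 4$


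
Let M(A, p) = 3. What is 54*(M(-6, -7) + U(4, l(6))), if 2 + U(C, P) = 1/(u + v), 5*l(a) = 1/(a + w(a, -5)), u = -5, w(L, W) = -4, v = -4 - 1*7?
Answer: 405/8 ≈ 50.625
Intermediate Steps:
v = -11 (v = -4 - 7 = -11)
l(a) = 1/(5*(-4 + a)) (l(a) = 1/(5*(a - 4)) = 1/(5*(-4 + a)))
U(C, P) = -33/16 (U(C, P) = -2 + 1/(-5 - 11) = -2 + 1/(-16) = -2 - 1/16 = -33/16)
54*(M(-6, -7) + U(4, l(6))) = 54*(3 - 33/16) = 54*(15/16) = 405/8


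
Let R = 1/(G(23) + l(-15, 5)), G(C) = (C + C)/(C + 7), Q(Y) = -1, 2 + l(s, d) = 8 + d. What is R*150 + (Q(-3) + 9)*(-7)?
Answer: -4139/94 ≈ -44.032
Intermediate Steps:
l(s, d) = 6 + d (l(s, d) = -2 + (8 + d) = 6 + d)
G(C) = 2*C/(7 + C) (G(C) = (2*C)/(7 + C) = 2*C/(7 + C))
R = 15/188 (R = 1/(2*23/(7 + 23) + (6 + 5)) = 1/(2*23/30 + 11) = 1/(2*23*(1/30) + 11) = 1/(23/15 + 11) = 1/(188/15) = 15/188 ≈ 0.079787)
R*150 + (Q(-3) + 9)*(-7) = (15/188)*150 + (-1 + 9)*(-7) = 1125/94 + 8*(-7) = 1125/94 - 56 = -4139/94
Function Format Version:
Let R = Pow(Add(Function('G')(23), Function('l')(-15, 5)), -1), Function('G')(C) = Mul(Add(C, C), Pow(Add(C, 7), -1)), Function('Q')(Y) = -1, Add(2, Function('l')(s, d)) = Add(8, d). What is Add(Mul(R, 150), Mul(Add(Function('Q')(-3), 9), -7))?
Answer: Rational(-4139, 94) ≈ -44.032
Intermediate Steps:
Function('l')(s, d) = Add(6, d) (Function('l')(s, d) = Add(-2, Add(8, d)) = Add(6, d))
Function('G')(C) = Mul(2, C, Pow(Add(7, C), -1)) (Function('G')(C) = Mul(Mul(2, C), Pow(Add(7, C), -1)) = Mul(2, C, Pow(Add(7, C), -1)))
R = Rational(15, 188) (R = Pow(Add(Mul(2, 23, Pow(Add(7, 23), -1)), Add(6, 5)), -1) = Pow(Add(Mul(2, 23, Pow(30, -1)), 11), -1) = Pow(Add(Mul(2, 23, Rational(1, 30)), 11), -1) = Pow(Add(Rational(23, 15), 11), -1) = Pow(Rational(188, 15), -1) = Rational(15, 188) ≈ 0.079787)
Add(Mul(R, 150), Mul(Add(Function('Q')(-3), 9), -7)) = Add(Mul(Rational(15, 188), 150), Mul(Add(-1, 9), -7)) = Add(Rational(1125, 94), Mul(8, -7)) = Add(Rational(1125, 94), -56) = Rational(-4139, 94)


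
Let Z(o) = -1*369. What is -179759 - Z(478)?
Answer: -179390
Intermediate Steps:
Z(o) = -369
-179759 - Z(478) = -179759 - 1*(-369) = -179759 + 369 = -179390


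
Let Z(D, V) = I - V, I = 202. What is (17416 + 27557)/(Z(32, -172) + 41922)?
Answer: 44973/42296 ≈ 1.0633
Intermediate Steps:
Z(D, V) = 202 - V
(17416 + 27557)/(Z(32, -172) + 41922) = (17416 + 27557)/((202 - 1*(-172)) + 41922) = 44973/((202 + 172) + 41922) = 44973/(374 + 41922) = 44973/42296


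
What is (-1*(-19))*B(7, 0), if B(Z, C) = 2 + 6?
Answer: 152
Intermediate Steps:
B(Z, C) = 8
(-1*(-19))*B(7, 0) = -1*(-19)*8 = 19*8 = 152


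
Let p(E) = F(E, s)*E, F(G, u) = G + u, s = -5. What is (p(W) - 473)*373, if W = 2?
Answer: -178667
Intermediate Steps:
p(E) = E*(-5 + E) (p(E) = (E - 5)*E = (-5 + E)*E = E*(-5 + E))
(p(W) - 473)*373 = (2*(-5 + 2) - 473)*373 = (2*(-3) - 473)*373 = (-6 - 473)*373 = -479*373 = -178667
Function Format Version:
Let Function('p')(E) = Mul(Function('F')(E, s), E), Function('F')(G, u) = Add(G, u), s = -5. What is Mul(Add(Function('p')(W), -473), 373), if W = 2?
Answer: -178667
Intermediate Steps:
Function('p')(E) = Mul(E, Add(-5, E)) (Function('p')(E) = Mul(Add(E, -5), E) = Mul(Add(-5, E), E) = Mul(E, Add(-5, E)))
Mul(Add(Function('p')(W), -473), 373) = Mul(Add(Mul(2, Add(-5, 2)), -473), 373) = Mul(Add(Mul(2, -3), -473), 373) = Mul(Add(-6, -473), 373) = Mul(-479, 373) = -178667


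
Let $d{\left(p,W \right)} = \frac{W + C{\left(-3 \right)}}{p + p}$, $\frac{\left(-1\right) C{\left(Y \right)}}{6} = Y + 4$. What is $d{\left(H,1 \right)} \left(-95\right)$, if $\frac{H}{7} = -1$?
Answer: $- \frac{475}{14} \approx -33.929$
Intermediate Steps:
$C{\left(Y \right)} = -24 - 6 Y$ ($C{\left(Y \right)} = - 6 \left(Y + 4\right) = - 6 \left(4 + Y\right) = -24 - 6 Y$)
$H = -7$ ($H = 7 \left(-1\right) = -7$)
$d{\left(p,W \right)} = \frac{-6 + W}{2 p}$ ($d{\left(p,W \right)} = \frac{W - 6}{p + p} = \frac{W + \left(-24 + 18\right)}{2 p} = \left(W - 6\right) \frac{1}{2 p} = \left(-6 + W\right) \frac{1}{2 p} = \frac{-6 + W}{2 p}$)
$d{\left(H,1 \right)} \left(-95\right) = \frac{-6 + 1}{2 \left(-7\right)} \left(-95\right) = \frac{1}{2} \left(- \frac{1}{7}\right) \left(-5\right) \left(-95\right) = \frac{5}{14} \left(-95\right) = - \frac{475}{14}$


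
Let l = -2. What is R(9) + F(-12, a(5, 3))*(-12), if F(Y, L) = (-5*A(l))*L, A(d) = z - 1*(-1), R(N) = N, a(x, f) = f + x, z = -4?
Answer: -1431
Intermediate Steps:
A(d) = -3 (A(d) = -4 - 1*(-1) = -4 + 1 = -3)
F(Y, L) = 15*L (F(Y, L) = (-5*(-3))*L = 15*L)
R(9) + F(-12, a(5, 3))*(-12) = 9 + (15*(3 + 5))*(-12) = 9 + (15*8)*(-12) = 9 + 120*(-12) = 9 - 1440 = -1431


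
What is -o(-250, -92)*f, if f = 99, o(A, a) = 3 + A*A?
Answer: -6187797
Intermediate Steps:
o(A, a) = 3 + A²
-o(-250, -92)*f = -(3 + (-250)²)*99 = -(3 + 62500)*99 = -62503*99 = -1*6187797 = -6187797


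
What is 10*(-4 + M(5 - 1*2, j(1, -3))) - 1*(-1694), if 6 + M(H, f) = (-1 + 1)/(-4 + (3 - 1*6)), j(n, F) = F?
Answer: 1594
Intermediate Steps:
M(H, f) = -6 (M(H, f) = -6 + (-1 + 1)/(-4 + (3 - 1*6)) = -6 + 0/(-4 + (3 - 6)) = -6 + 0/(-4 - 3) = -6 + 0/(-7) = -6 + 0*(-1/7) = -6 + 0 = -6)
10*(-4 + M(5 - 1*2, j(1, -3))) - 1*(-1694) = 10*(-4 - 6) - 1*(-1694) = 10*(-10) + 1694 = -100 + 1694 = 1594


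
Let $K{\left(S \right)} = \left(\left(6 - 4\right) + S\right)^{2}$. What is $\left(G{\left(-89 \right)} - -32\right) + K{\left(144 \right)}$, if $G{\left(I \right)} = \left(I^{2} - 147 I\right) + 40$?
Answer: $42392$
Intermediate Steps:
$K{\left(S \right)} = \left(2 + S\right)^{2}$ ($K{\left(S \right)} = \left(\left(6 - 4\right) + S\right)^{2} = \left(2 + S\right)^{2}$)
$G{\left(I \right)} = 40 + I^{2} - 147 I$
$\left(G{\left(-89 \right)} - -32\right) + K{\left(144 \right)} = \left(\left(40 + \left(-89\right)^{2} - -13083\right) - -32\right) + \left(2 + 144\right)^{2} = \left(\left(40 + 7921 + 13083\right) + \left(-7067 + 7099\right)\right) + 146^{2} = \left(21044 + 32\right) + 21316 = 21076 + 21316 = 42392$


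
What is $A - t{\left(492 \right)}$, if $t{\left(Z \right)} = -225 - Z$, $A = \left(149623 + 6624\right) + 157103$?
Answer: $314067$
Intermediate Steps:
$A = 313350$ ($A = 156247 + 157103 = 313350$)
$A - t{\left(492 \right)} = 313350 - \left(-225 - 492\right) = 313350 - -717 = 313350 + 717 = 314067$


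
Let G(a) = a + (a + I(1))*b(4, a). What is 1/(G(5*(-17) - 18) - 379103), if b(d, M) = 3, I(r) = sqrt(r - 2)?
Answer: -126505/48010545078 - I/48010545078 ≈ -2.6349e-6 - 2.0829e-11*I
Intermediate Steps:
I(r) = sqrt(-2 + r)
G(a) = 3*I + 4*a (G(a) = a + (a + sqrt(-2 + 1))*3 = a + (a + sqrt(-1))*3 = a + (a + I)*3 = a + (I + a)*3 = a + (3*I + 3*a) = 3*I + 4*a)
1/(G(5*(-17) - 18) - 379103) = 1/((3*I + 4*(5*(-17) - 18)) - 379103) = 1/((3*I + 4*(-85 - 18)) - 379103) = 1/((3*I + 4*(-103)) - 379103) = 1/((3*I - 412) - 379103) = 1/((-412 + 3*I) - 379103) = 1/(-379515 + 3*I) = (-379515 - 3*I)/144031635234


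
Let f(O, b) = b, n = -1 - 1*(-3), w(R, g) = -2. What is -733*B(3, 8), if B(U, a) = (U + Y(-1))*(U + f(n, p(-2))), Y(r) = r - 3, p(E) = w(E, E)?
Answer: 733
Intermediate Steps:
p(E) = -2
n = 2 (n = -1 + 3 = 2)
Y(r) = -3 + r
B(U, a) = (-4 + U)*(-2 + U) (B(U, a) = (U + (-3 - 1))*(U - 2) = (U - 4)*(-2 + U) = (-4 + U)*(-2 + U))
-733*B(3, 8) = -733*(8 + 3**2 - 6*3) = -733*(8 + 9 - 18) = -733*(-1) = 733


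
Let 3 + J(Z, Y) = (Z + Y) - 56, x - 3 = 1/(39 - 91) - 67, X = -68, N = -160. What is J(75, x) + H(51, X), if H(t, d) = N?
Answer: -10817/52 ≈ -208.02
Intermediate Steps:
x = -3329/52 (x = 3 + (1/(39 - 91) - 67) = 3 + (1/(-52) - 67) = 3 + (-1/52 - 67) = 3 - 3485/52 = -3329/52 ≈ -64.019)
J(Z, Y) = -59 + Y + Z (J(Z, Y) = -3 + ((Z + Y) - 56) = -3 + ((Y + Z) - 56) = -3 + (-56 + Y + Z) = -59 + Y + Z)
H(t, d) = -160
J(75, x) + H(51, X) = (-59 - 3329/52 + 75) - 160 = -2497/52 - 160 = -10817/52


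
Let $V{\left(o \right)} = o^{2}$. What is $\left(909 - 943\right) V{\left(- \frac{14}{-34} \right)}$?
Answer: $- \frac{98}{17} \approx -5.7647$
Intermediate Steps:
$\left(909 - 943\right) V{\left(- \frac{14}{-34} \right)} = \left(909 - 943\right) \left(- \frac{14}{-34}\right)^{2} = - 34 \left(\left(-14\right) \left(- \frac{1}{34}\right)\right)^{2} = - 34 \left(\frac{7}{17}\right)^{2} = \left(-34\right) \frac{49}{289} = - \frac{98}{17}$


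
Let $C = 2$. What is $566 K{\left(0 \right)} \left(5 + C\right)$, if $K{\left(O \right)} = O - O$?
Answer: $0$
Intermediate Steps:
$K{\left(O \right)} = 0$
$566 K{\left(0 \right)} \left(5 + C\right) = 566 \cdot 0 \left(5 + 2\right) = 566 \cdot 0 \cdot 7 = 566 \cdot 0 = 0$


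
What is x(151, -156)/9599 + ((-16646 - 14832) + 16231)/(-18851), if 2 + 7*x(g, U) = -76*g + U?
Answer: 115025591/180950749 ≈ 0.63567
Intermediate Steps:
x(g, U) = -2/7 - 76*g/7 + U/7 (x(g, U) = -2/7 + (-76*g + U)/7 = -2/7 + (U - 76*g)/7 = -2/7 + (-76*g/7 + U/7) = -2/7 - 76*g/7 + U/7)
x(151, -156)/9599 + ((-16646 - 14832) + 16231)/(-18851) = (-2/7 - 76/7*151 + (1/7)*(-156))/9599 + ((-16646 - 14832) + 16231)/(-18851) = (-2/7 - 11476/7 - 156/7)*(1/9599) + (-31478 + 16231)*(-1/18851) = -1662*1/9599 - 15247*(-1/18851) = -1662/9599 + 15247/18851 = 115025591/180950749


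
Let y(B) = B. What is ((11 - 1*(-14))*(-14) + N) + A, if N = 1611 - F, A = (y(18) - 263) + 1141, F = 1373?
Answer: 784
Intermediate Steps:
A = 896 (A = (18 - 263) + 1141 = -245 + 1141 = 896)
N = 238 (N = 1611 - 1*1373 = 1611 - 1373 = 238)
((11 - 1*(-14))*(-14) + N) + A = ((11 - 1*(-14))*(-14) + 238) + 896 = ((11 + 14)*(-14) + 238) + 896 = (25*(-14) + 238) + 896 = (-350 + 238) + 896 = -112 + 896 = 784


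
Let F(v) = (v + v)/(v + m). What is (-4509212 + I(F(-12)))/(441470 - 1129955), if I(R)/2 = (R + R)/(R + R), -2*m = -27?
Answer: 300614/45899 ≈ 6.5495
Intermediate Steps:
m = 27/2 (m = -½*(-27) = 27/2 ≈ 13.500)
F(v) = 2*v/(27/2 + v) (F(v) = (v + v)/(v + 27/2) = (2*v)/(27/2 + v) = 2*v/(27/2 + v))
I(R) = 2 (I(R) = 2*((R + R)/(R + R)) = 2*((2*R)/((2*R))) = 2*((2*R)*(1/(2*R))) = 2*1 = 2)
(-4509212 + I(F(-12)))/(441470 - 1129955) = (-4509212 + 2)/(441470 - 1129955) = -4509210/(-688485) = -4509210*(-1/688485) = 300614/45899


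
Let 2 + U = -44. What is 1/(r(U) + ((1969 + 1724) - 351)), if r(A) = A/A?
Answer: 1/3343 ≈ 0.00029913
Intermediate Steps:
U = -46 (U = -2 - 44 = -46)
r(A) = 1
1/(r(U) + ((1969 + 1724) - 351)) = 1/(1 + ((1969 + 1724) - 351)) = 1/(1 + (3693 - 351)) = 1/(1 + 3342) = 1/3343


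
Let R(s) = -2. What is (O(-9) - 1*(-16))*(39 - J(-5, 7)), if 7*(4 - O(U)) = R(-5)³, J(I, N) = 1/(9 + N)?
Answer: 3293/4 ≈ 823.25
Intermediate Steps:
O(U) = 36/7 (O(U) = 4 - ⅐*(-2)³ = 4 - ⅐*(-8) = 4 + 8/7 = 36/7)
(O(-9) - 1*(-16))*(39 - J(-5, 7)) = (36/7 - 1*(-16))*(39 - 1/(9 + 7)) = (36/7 + 16)*(39 - 1/16) = 148*(39 - 1*1/16)/7 = 148*(39 - 1/16)/7 = (148/7)*(623/16) = 3293/4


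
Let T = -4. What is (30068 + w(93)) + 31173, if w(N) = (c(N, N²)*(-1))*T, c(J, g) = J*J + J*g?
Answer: 3313265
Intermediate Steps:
c(J, g) = J² + J*g
w(N) = 4*N*(N + N²) (w(N) = ((N*(N + N²))*(-1))*(-4) = -N*(N + N²)*(-4) = 4*N*(N + N²))
(30068 + w(93)) + 31173 = (30068 + 4*93²*(1 + 93)) + 31173 = (30068 + 4*8649*94) + 31173 = (30068 + 3252024) + 31173 = 3282092 + 31173 = 3313265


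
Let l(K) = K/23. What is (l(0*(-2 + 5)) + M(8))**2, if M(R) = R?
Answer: 64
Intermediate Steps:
l(K) = K/23 (l(K) = K*(1/23) = K/23)
(l(0*(-2 + 5)) + M(8))**2 = ((0*(-2 + 5))/23 + 8)**2 = ((0*3)/23 + 8)**2 = ((1/23)*0 + 8)**2 = (0 + 8)**2 = 8**2 = 64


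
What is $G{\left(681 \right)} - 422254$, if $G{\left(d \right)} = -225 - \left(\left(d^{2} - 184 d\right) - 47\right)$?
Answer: $-760889$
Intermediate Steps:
$G{\left(d \right)} = -178 - d^{2} + 184 d$ ($G{\left(d \right)} = -225 - \left(-47 + d^{2} - 184 d\right) = -225 + \left(47 - d^{2} + 184 d\right) = -178 - d^{2} + 184 d$)
$G{\left(681 \right)} - 422254 = \left(-178 - 681^{2} + 184 \cdot 681\right) - 422254 = \left(-178 - 463761 + 125304\right) - 422254 = -338635 - 422254 = -760889$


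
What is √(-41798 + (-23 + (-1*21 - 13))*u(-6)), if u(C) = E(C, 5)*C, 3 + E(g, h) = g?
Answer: 2*I*√11219 ≈ 211.84*I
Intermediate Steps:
E(g, h) = -3 + g
u(C) = C*(-3 + C) (u(C) = (-3 + C)*C = C*(-3 + C))
√(-41798 + (-23 + (-1*21 - 13))*u(-6)) = √(-41798 + (-23 + (-1*21 - 13))*(-6*(-3 - 6))) = √(-41798 + (-23 + (-21 - 13))*(-6*(-9))) = √(-41798 + (-23 - 34)*54) = √(-41798 - 57*54) = √(-41798 - 3078) = √(-44876) = 2*I*√11219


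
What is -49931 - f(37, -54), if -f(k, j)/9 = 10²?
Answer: -49031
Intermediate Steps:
f(k, j) = -900 (f(k, j) = -9*10² = -9*100 = -900)
-49931 - f(37, -54) = -49931 - 1*(-900) = -49931 + 900 = -49031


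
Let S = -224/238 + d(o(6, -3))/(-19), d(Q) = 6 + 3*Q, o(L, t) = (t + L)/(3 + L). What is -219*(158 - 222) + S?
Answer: 4526745/323 ≈ 14015.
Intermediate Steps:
o(L, t) = (L + t)/(3 + L)
S = -423/323 (S = -224/238 + (6 + 3*((6 - 3)/(3 + 6)))/(-19) = -224*1/238 + (6 + 3*(3/9))*(-1/19) = -16/17 + (6 + 3*((1/9)*3))*(-1/19) = -16/17 + (6 + 3*(1/3))*(-1/19) = -16/17 + (6 + 1)*(-1/19) = -16/17 + 7*(-1/19) = -16/17 - 7/19 = -423/323 ≈ -1.3096)
-219*(158 - 222) + S = -219*(158 - 222) - 423/323 = -219*(-64) - 423/323 = 14016 - 423/323 = 4526745/323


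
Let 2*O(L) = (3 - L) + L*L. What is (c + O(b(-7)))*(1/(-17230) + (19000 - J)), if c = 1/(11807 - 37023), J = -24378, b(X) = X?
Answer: 555971371636869/434471680 ≈ 1.2797e+6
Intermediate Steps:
O(L) = 3/2 + L²/2 - L/2 (O(L) = ((3 - L) + L*L)/2 = ((3 - L) + L²)/2 = (3 + L² - L)/2 = 3/2 + L²/2 - L/2)
c = -1/25216 (c = 1/(-25216) = -1/25216 ≈ -3.9657e-5)
(c + O(b(-7)))*(1/(-17230) + (19000 - J)) = (-1/25216 + (3/2 + (½)*(-7)² - ½*(-7)))*(1/(-17230) + (19000 - 1*(-24378))) = (-1/25216 + (3/2 + (½)*49 + 7/2))*(-1/17230 + (19000 + 24378)) = (-1/25216 + (3/2 + 49/2 + 7/2))*(-1/17230 + 43378) = (-1/25216 + 59/2)*(747402939/17230) = (743871/25216)*(747402939/17230) = 555971371636869/434471680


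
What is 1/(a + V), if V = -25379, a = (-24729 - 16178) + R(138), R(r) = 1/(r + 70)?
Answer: -208/13787487 ≈ -1.5086e-5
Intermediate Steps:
R(r) = 1/(70 + r)
a = -8508655/208 (a = (-24729 - 16178) + 1/(70 + 138) = -40907 + 1/208 = -8508655/208 ≈ -40907.)
1/(a + V) = 1/(-8508655/208 - 25379) = 1/(-13787487/208) = -208/13787487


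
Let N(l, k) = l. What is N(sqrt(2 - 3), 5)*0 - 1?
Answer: -1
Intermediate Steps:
N(sqrt(2 - 3), 5)*0 - 1 = sqrt(2 - 3)*0 - 1 = sqrt(-1)*0 - 1 = I*0 - 1 = 0 - 1 = -1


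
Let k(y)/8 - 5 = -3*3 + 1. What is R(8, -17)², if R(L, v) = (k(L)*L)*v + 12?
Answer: 10732176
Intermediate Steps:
k(y) = -24 (k(y) = 40 + 8*(-3*3 + 1) = 40 + 8*(-9 + 1) = 40 + 8*(-8) = 40 - 64 = -24)
R(L, v) = 12 - 24*L*v (R(L, v) = (-24*L)*v + 12 = -24*L*v + 12 = 12 - 24*L*v)
R(8, -17)² = (12 - 24*8*(-17))² = (12 + 3264)² = 3276² = 10732176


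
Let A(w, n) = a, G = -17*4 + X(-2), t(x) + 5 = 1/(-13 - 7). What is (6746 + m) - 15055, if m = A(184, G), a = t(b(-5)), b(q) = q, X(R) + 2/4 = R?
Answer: -166281/20 ≈ -8314.0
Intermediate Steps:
X(R) = -½ + R
t(x) = -101/20 (t(x) = -5 + 1/(-13 - 7) = -5 + 1/(-20) = -5 - 1/20 = -101/20)
G = -141/2 (G = -17*4 + (-½ - 2) = -68 - 5/2 = -141/2 ≈ -70.500)
a = -101/20 ≈ -5.0500
A(w, n) = -101/20
m = -101/20 ≈ -5.0500
(6746 + m) - 15055 = (6746 - 101/20) - 15055 = 134819/20 - 15055 = -166281/20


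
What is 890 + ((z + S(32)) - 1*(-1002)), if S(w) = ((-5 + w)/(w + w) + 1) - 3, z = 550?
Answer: 156187/64 ≈ 2440.4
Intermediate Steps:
S(w) = -2 + (-5 + w)/(2*w) (S(w) = ((-5 + w)/((2*w)) + 1) - 3 = ((-5 + w)*(1/(2*w)) + 1) - 3 = ((-5 + w)/(2*w) + 1) - 3 = (1 + (-5 + w)/(2*w)) - 3 = -2 + (-5 + w)/(2*w))
890 + ((z + S(32)) - 1*(-1002)) = 890 + ((550 + (½)*(-5 - 3*32)/32) - 1*(-1002)) = 890 + ((550 + (½)*(1/32)*(-5 - 96)) + 1002) = 890 + ((550 + (½)*(1/32)*(-101)) + 1002) = 890 + ((550 - 101/64) + 1002) = 890 + (35099/64 + 1002) = 890 + 99227/64 = 156187/64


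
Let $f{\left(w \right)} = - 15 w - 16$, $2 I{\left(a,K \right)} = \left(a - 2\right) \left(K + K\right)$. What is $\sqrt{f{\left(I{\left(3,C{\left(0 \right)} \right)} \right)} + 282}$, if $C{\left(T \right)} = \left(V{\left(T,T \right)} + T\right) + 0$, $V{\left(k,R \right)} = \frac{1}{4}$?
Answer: $\frac{\sqrt{1049}}{2} \approx 16.194$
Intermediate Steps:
$V{\left(k,R \right)} = \frac{1}{4}$
$C{\left(T \right)} = \frac{1}{4} + T$ ($C{\left(T \right)} = \left(\frac{1}{4} + T\right) + 0 = \frac{1}{4} + T$)
$I{\left(a,K \right)} = K \left(-2 + a\right)$ ($I{\left(a,K \right)} = \frac{\left(a - 2\right) \left(K + K\right)}{2} = \frac{\left(-2 + a\right) 2 K}{2} = \frac{2 K \left(-2 + a\right)}{2} = K \left(-2 + a\right)$)
$f{\left(w \right)} = -16 - 15 w$
$\sqrt{f{\left(I{\left(3,C{\left(0 \right)} \right)} \right)} + 282} = \sqrt{\left(-16 - 15 \left(\frac{1}{4} + 0\right) \left(-2 + 3\right)\right) + 282} = \sqrt{\left(-16 - 15 \cdot \frac{1}{4} \cdot 1\right) + 282} = \sqrt{\left(-16 - \frac{15}{4}\right) + 282} = \sqrt{- \frac{79}{4} + 282} = \sqrt{\frac{1049}{4}} = \frac{\sqrt{1049}}{2}$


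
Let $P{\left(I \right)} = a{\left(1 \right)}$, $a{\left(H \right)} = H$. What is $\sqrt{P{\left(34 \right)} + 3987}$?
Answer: $2 \sqrt{997} \approx 63.151$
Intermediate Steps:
$P{\left(I \right)} = 1$
$\sqrt{P{\left(34 \right)} + 3987} = \sqrt{1 + 3987} = \sqrt{3988} = 2 \sqrt{997}$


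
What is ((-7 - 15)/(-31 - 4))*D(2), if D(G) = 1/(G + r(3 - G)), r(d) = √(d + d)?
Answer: 22/35 - 11*√2/35 ≈ 0.18410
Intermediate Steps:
r(d) = √2*√d (r(d) = √(2*d) = √2*√d)
D(G) = 1/(G + √2*√(3 - G))
((-7 - 15)/(-31 - 4))*D(2) = ((-7 - 15)/(-31 - 4))/(2 + √2*√(3 - 1*2)) = (-22/(-35))/(2 + √2*√(3 - 2)) = (-22*(-1/35))/(2 + √2*√1) = 22/(35*(2 + √2*1)) = 22/(35*(2 + √2))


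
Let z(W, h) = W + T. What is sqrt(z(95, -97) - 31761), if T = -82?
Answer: 2*I*sqrt(7937) ≈ 178.18*I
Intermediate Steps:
z(W, h) = -82 + W (z(W, h) = W - 82 = -82 + W)
sqrt(z(95, -97) - 31761) = sqrt((-82 + 95) - 31761) = sqrt(13 - 31761) = sqrt(-31748) = 2*I*sqrt(7937)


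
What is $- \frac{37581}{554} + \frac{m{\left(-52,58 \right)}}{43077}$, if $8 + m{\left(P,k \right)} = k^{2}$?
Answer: $- \frac{1617017513}{23864658} \approx -67.758$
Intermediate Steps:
$m{\left(P,k \right)} = -8 + k^{2}$
$- \frac{37581}{554} + \frac{m{\left(-52,58 \right)}}{43077} = - \frac{37581}{554} + \frac{-8 + 58^{2}}{43077} = \left(-37581\right) \frac{1}{554} + \left(-8 + 3364\right) \frac{1}{43077} = - \frac{37581}{554} + 3356 \cdot \frac{1}{43077} = - \frac{37581}{554} + \frac{3356}{43077} = - \frac{1617017513}{23864658}$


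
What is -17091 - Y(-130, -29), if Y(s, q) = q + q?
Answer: -17033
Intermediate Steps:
Y(s, q) = 2*q
-17091 - Y(-130, -29) = -17091 - 2*(-29) = -17091 - 1*(-58) = -17091 + 58 = -17033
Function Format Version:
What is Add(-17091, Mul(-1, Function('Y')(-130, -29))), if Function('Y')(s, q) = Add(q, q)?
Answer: -17033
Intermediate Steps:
Function('Y')(s, q) = Mul(2, q)
Add(-17091, Mul(-1, Function('Y')(-130, -29))) = Add(-17091, Mul(-1, Mul(2, -29))) = Add(-17091, Mul(-1, -58)) = Add(-17091, 58) = -17033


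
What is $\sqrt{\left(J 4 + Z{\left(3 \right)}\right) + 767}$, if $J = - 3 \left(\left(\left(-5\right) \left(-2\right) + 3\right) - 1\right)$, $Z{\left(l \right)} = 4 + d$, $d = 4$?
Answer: $\sqrt{631} \approx 25.12$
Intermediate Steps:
$Z{\left(l \right)} = 8$ ($Z{\left(l \right)} = 4 + 4 = 8$)
$J = -36$ ($J = - 3 \left(\left(10 + 3\right) - 1\right) = - 3 \left(13 - 1\right) = \left(-3\right) 12 = -36$)
$\sqrt{\left(J 4 + Z{\left(3 \right)}\right) + 767} = \sqrt{\left(\left(-36\right) 4 + 8\right) + 767} = \sqrt{\left(-144 + 8\right) + 767} = \sqrt{-136 + 767} = \sqrt{631}$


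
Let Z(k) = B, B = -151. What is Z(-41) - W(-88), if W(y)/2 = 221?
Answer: -593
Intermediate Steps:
W(y) = 442 (W(y) = 2*221 = 442)
Z(k) = -151
Z(-41) - W(-88) = -151 - 1*442 = -151 - 442 = -593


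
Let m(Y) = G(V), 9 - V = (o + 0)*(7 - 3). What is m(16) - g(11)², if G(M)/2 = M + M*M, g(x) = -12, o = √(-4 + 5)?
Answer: -84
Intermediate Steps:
o = 1 (o = √1 = 1)
V = 5 (V = 9 - (1 + 0)*(7 - 3) = 9 - 4 = 5)
G(M) = 2*M + 2*M² (G(M) = 2*(M + M*M) = 2*(M + M²) = 2*M + 2*M²)
m(Y) = 60 (m(Y) = 2*5*(1 + 5) = 2*5*6 = 60)
m(16) - g(11)² = 60 - 1*(-12)² = 60 - 1*144 = 60 - 144 = -84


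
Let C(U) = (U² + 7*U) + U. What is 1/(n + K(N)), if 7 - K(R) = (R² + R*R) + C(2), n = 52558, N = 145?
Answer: 1/10495 ≈ 9.5283e-5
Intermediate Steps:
C(U) = U² + 8*U
K(R) = -13 - 2*R² (K(R) = 7 - ((R² + R*R) + 2*(8 + 2)) = 7 - ((R² + R²) + 2*10) = 7 - (2*R² + 20) = 7 - (20 + 2*R²) = 7 + (-20 - 2*R²) = -13 - 2*R²)
1/(n + K(N)) = 1/(52558 + (-13 - 2*145²)) = 1/(52558 + (-13 - 2*21025)) = 1/(52558 + (-13 - 42050)) = 1/(52558 - 42063) = 1/10495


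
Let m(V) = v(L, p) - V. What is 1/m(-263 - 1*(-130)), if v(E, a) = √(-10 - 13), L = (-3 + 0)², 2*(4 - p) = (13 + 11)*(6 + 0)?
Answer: 133/17712 - I*√23/17712 ≈ 0.007509 - 0.00027077*I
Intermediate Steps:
p = -68 (p = 4 - (13 + 11)*(6 + 0)/2 = 4 - 12*6 = 4 - ½*144 = 4 - 72 = -68)
L = 9 (L = (-3)² = 9)
v(E, a) = I*√23 (v(E, a) = √(-23) = I*√23)
m(V) = -V + I*√23 (m(V) = I*√23 - V = -V + I*√23)
1/m(-263 - 1*(-130)) = 1/(-(-263 - 1*(-130)) + I*√23) = 1/(-(-263 + 130) + I*√23) = 1/(-1*(-133) + I*√23) = 1/(133 + I*√23)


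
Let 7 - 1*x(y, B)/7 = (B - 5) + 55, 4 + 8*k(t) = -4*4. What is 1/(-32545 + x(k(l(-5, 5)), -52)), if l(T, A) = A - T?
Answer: -1/32482 ≈ -3.0786e-5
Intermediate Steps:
k(t) = -5/2 (k(t) = -½ + (-4*4)/8 = -½ + (⅛)*(-16) = -½ - 2 = -5/2)
x(y, B) = -301 - 7*B (x(y, B) = 49 - 7*((B - 5) + 55) = 49 - 7*((-5 + B) + 55) = 49 - 7*(50 + B) = 49 + (-350 - 7*B) = -301 - 7*B)
1/(-32545 + x(k(l(-5, 5)), -52)) = 1/(-32545 + (-301 - 7*(-52))) = 1/(-32545 + (-301 + 364)) = 1/(-32545 + 63) = 1/(-32482) = -1/32482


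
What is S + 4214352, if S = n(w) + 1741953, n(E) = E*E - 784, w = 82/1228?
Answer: 2245207596597/376996 ≈ 5.9555e+6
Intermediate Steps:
w = 41/614 (w = 82*(1/1228) = 41/614 ≈ 0.066775)
n(E) = -784 + E² (n(E) = E² - 784 = -784 + E²)
S = 656413750005/376996 (S = (-784 + (41/614)²) + 1741953 = (-784 + 1681/376996) + 1741953 = -295563183/376996 + 1741953 = 656413750005/376996 ≈ 1.7412e+6)
S + 4214352 = 656413750005/376996 + 4214352 = 2245207596597/376996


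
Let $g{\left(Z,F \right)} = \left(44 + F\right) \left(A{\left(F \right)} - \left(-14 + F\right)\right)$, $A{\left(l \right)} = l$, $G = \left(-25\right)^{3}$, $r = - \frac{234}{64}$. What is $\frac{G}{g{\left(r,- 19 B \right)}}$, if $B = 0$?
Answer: $- \frac{15625}{616} \approx -25.365$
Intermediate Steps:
$r = - \frac{117}{32}$ ($r = \left(-234\right) \frac{1}{64} = - \frac{117}{32} \approx -3.6563$)
$G = -15625$
$g{\left(Z,F \right)} = 616 + 14 F$ ($g{\left(Z,F \right)} = \left(44 + F\right) \left(F - \left(-14 + F\right)\right) = \left(44 + F\right) 14 = 616 + 14 F$)
$\frac{G}{g{\left(r,- 19 B \right)}} = - \frac{15625}{616 + 14 \left(\left(-19\right) 0\right)} = - \frac{15625}{616 + 14 \cdot 0} = - \frac{15625}{616 + 0} = - \frac{15625}{616}$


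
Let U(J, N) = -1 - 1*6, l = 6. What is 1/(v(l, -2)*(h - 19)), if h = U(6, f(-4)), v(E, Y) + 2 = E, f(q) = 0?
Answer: -1/104 ≈ -0.0096154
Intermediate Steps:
v(E, Y) = -2 + E
U(J, N) = -7 (U(J, N) = -1 - 6 = -7)
h = -7
1/(v(l, -2)*(h - 19)) = 1/((-2 + 6)*(-7 - 19)) = 1/(4*(-26)) = 1/(-104) = -1/104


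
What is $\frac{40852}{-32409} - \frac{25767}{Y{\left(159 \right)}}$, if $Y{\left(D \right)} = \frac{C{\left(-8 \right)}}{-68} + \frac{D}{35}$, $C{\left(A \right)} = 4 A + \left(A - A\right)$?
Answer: $- \frac{496996069801}{96676047} \approx -5140.8$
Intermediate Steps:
$C{\left(A \right)} = 4 A$ ($C{\left(A \right)} = 4 A + 0 = 4 A$)
$Y{\left(D \right)} = \frac{8}{17} + \frac{D}{35}$ ($Y{\left(D \right)} = \frac{4 \left(-8\right)}{-68} + \frac{D}{35} = \left(-32\right) \left(- \frac{1}{68}\right) + D \frac{1}{35} = \frac{8}{17} + \frac{D}{35}$)
$\frac{40852}{-32409} - \frac{25767}{Y{\left(159 \right)}} = \frac{40852}{-32409} - \frac{25767}{\frac{8}{17} + \frac{1}{35} \cdot 159} = 40852 \left(- \frac{1}{32409}\right) - \frac{25767}{\frac{8}{17} + \frac{159}{35}} = - \frac{40852}{32409} - \frac{25767}{\frac{2983}{595}} = - \frac{40852}{32409} - \frac{15331365}{2983} = - \frac{496996069801}{96676047}$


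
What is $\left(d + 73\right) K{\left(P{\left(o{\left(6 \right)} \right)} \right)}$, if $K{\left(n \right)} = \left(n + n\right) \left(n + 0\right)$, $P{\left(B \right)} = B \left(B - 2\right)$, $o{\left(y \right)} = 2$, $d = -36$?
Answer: $0$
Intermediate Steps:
$P{\left(B \right)} = B \left(-2 + B\right)$
$K{\left(n \right)} = 2 n^{2}$ ($K{\left(n \right)} = 2 n n = 2 n^{2}$)
$\left(d + 73\right) K{\left(P{\left(o{\left(6 \right)} \right)} \right)} = \left(-36 + 73\right) 2 \left(2 \left(-2 + 2\right)\right)^{2} = 37 \cdot 2 \left(2 \cdot 0\right)^{2} = 37 \cdot 2 \cdot 0^{2} = 37 \cdot 2 \cdot 0 = 37 \cdot 0 = 0$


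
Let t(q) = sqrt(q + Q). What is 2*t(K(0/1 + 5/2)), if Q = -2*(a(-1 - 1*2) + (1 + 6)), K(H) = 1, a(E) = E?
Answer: 2*I*sqrt(7) ≈ 5.2915*I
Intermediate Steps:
Q = -8 (Q = -2*((-1 - 1*2) + (1 + 6)) = -2*((-1 - 2) + 7) = -2*(-3 + 7) = -2*4 = -8)
t(q) = sqrt(-8 + q) (t(q) = sqrt(q - 8) = sqrt(-8 + q))
2*t(K(0/1 + 5/2)) = 2*sqrt(-8 + 1) = 2*sqrt(-7) = 2*(I*sqrt(7)) = 2*I*sqrt(7)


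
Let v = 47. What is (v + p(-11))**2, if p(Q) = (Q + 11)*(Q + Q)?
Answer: 2209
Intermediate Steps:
p(Q) = 2*Q*(11 + Q) (p(Q) = (11 + Q)*(2*Q) = 2*Q*(11 + Q))
(v + p(-11))**2 = (47 + 2*(-11)*(11 - 11))**2 = (47 + 2*(-11)*0)**2 = (47 + 0)**2 = 47**2 = 2209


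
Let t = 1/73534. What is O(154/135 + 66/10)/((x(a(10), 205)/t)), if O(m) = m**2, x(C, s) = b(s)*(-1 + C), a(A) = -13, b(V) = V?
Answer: -43681/153850040820 ≈ -2.8392e-7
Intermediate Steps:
x(C, s) = s*(-1 + C)
t = 1/73534 ≈ 1.3599e-5
O(154/135 + 66/10)/((x(a(10), 205)/t)) = (154/135 + 66/10)**2/(((205*(-1 - 13))/(1/73534))) = (154*(1/135) + 66*(1/10))**2/(((205*(-14))*73534)) = (154/135 + 33/5)**2/((-2870*73534)) = (209/27)**2/(-211042580) = (43681/729)*(-1/211042580) = -43681/153850040820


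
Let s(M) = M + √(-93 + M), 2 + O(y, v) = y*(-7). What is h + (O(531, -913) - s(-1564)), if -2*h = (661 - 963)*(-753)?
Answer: -115858 - I*√1657 ≈ -1.1586e+5 - 40.706*I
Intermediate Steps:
O(y, v) = -2 - 7*y (O(y, v) = -2 + y*(-7) = -2 - 7*y)
h = -113703 (h = -(661 - 963)*(-753)/2 = -(-151)*(-753) = -½*227406 = -113703)
h + (O(531, -913) - s(-1564)) = -113703 + ((-2 - 7*531) - (-1564 + √(-93 - 1564))) = -113703 + ((-2 - 3717) - (-1564 + √(-1657))) = -113703 + (-3719 - (-1564 + I*√1657)) = -113703 + (-3719 + (1564 - I*√1657)) = -113703 + (-2155 - I*√1657) = -115858 - I*√1657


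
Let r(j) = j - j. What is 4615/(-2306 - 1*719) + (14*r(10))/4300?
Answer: -923/605 ≈ -1.5256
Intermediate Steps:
r(j) = 0
4615/(-2306 - 1*719) + (14*r(10))/4300 = 4615/(-2306 - 1*719) + (14*0)/4300 = 4615/(-2306 - 719) + 0*(1/4300) = 4615/(-3025) + 0 = 4615*(-1/3025) + 0 = -923/605 + 0 = -923/605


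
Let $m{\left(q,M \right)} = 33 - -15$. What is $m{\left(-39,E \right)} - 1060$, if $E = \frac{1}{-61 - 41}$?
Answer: $-1012$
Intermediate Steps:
$E = - \frac{1}{102}$ ($E = \frac{1}{-102} = - \frac{1}{102} \approx -0.0098039$)
$m{\left(q,M \right)} = 48$ ($m{\left(q,M \right)} = 33 + 15 = 48$)
$m{\left(-39,E \right)} - 1060 = 48 - 1060 = -1012$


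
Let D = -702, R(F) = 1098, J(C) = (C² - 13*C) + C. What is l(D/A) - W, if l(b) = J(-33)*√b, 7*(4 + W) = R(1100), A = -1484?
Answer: -1070/7 + 4455*√28938/742 ≈ 868.50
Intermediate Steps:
J(C) = C² - 12*C
W = 1070/7 (W = -4 + (⅐)*1098 = -4 + 1098/7 = 1070/7 ≈ 152.86)
l(b) = 1485*√b (l(b) = (-33*(-12 - 33))*√b = (-33*(-45))*√b = 1485*√b)
l(D/A) - W = 1485*√(-702/(-1484)) - 1*1070/7 = 1485*√(-702*(-1/1484)) - 1070/7 = 1485*√(351/742) - 1070/7 = 1485*(3*√28938/742) - 1070/7 = 4455*√28938/742 - 1070/7 = -1070/7 + 4455*√28938/742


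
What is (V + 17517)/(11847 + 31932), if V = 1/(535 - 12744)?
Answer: 213865052/534497811 ≈ 0.40012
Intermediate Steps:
V = -1/12209 (V = 1/(-12209) = -1/12209 ≈ -8.1907e-5)
(V + 17517)/(11847 + 31932) = (-1/12209 + 17517)/(11847 + 31932) = (213865052/12209)/43779 = (213865052/12209)*(1/43779) = 213865052/534497811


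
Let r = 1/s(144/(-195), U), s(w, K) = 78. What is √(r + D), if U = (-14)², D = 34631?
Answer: √210695082/78 ≈ 186.09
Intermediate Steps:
U = 196
r = 1/78 ≈ 0.012821
√(r + D) = √(1/78 + 34631) = √(2701219/78) = √210695082/78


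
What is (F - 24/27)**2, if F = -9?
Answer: 7921/81 ≈ 97.790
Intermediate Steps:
(F - 24/27)**2 = (-9 - 24/27)**2 = (-9 - 24*1/27)**2 = (-9 - 8/9)**2 = (-89/9)**2 = 7921/81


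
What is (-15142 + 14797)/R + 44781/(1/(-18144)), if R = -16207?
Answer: -13168292261703/16207 ≈ -8.1251e+8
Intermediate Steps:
(-15142 + 14797)/R + 44781/(1/(-18144)) = (-15142 + 14797)/(-16207) + 44781/(1/(-18144)) = -345*(-1/16207) + 44781/(-1/18144) = 345/16207 + 44781*(-18144) = 345/16207 - 812506464 = -13168292261703/16207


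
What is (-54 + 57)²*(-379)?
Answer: -3411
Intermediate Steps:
(-54 + 57)²*(-379) = 3²*(-379) = 9*(-379) = -3411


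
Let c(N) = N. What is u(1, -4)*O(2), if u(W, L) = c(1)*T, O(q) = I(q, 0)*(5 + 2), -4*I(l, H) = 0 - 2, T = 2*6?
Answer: 42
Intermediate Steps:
T = 12
I(l, H) = 1/2 (I(l, H) = -(0 - 2)/4 = -1/4*(-2) = 1/2)
O(q) = 7/2 (O(q) = (5 + 2)/2 = (1/2)*7 = 7/2)
u(W, L) = 12 (u(W, L) = 1*12 = 12)
u(1, -4)*O(2) = 12*(7/2) = 42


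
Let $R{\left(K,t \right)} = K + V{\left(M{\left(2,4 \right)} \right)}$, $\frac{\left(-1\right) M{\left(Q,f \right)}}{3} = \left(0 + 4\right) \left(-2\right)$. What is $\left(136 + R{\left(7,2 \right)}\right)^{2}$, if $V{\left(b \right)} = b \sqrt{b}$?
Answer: $34273 + 13728 \sqrt{6} \approx 67900.0$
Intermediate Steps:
$M{\left(Q,f \right)} = 24$ ($M{\left(Q,f \right)} = - 3 \left(0 + 4\right) \left(-2\right) = - 3 \cdot 4 \left(-2\right) = \left(-3\right) \left(-8\right) = 24$)
$V{\left(b \right)} = b^{\frac{3}{2}}$
$R{\left(K,t \right)} = K + 48 \sqrt{6}$ ($R{\left(K,t \right)} = K + 24^{\frac{3}{2}} = K + 48 \sqrt{6}$)
$\left(136 + R{\left(7,2 \right)}\right)^{2} = \left(136 + \left(7 + 48 \sqrt{6}\right)\right)^{2} = \left(143 + 48 \sqrt{6}\right)^{2}$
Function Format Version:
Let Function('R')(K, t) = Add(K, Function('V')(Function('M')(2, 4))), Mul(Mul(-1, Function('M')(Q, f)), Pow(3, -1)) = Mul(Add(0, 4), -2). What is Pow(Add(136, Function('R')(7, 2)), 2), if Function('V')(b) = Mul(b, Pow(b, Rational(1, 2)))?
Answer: Add(34273, Mul(13728, Pow(6, Rational(1, 2)))) ≈ 67900.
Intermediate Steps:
Function('M')(Q, f) = 24 (Function('M')(Q, f) = Mul(-3, Mul(Add(0, 4), -2)) = Mul(-3, Mul(4, -2)) = Mul(-3, -8) = 24)
Function('V')(b) = Pow(b, Rational(3, 2))
Function('R')(K, t) = Add(K, Mul(48, Pow(6, Rational(1, 2)))) (Function('R')(K, t) = Add(K, Pow(24, Rational(3, 2))) = Add(K, Mul(48, Pow(6, Rational(1, 2)))))
Pow(Add(136, Function('R')(7, 2)), 2) = Pow(Add(136, Add(7, Mul(48, Pow(6, Rational(1, 2))))), 2) = Pow(Add(143, Mul(48, Pow(6, Rational(1, 2)))), 2)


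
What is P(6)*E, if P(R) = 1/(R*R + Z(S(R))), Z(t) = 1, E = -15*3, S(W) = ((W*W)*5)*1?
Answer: -45/37 ≈ -1.2162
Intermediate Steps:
S(W) = 5*W**2 (S(W) = (W**2*5)*1 = (5*W**2)*1 = 5*W**2)
E = -45
P(R) = 1/(1 + R**2) (P(R) = 1/(R*R + 1) = 1/(R**2 + 1) = 1/(1 + R**2))
P(6)*E = -45/(1 + 6**2) = -45/(1 + 36) = -45/37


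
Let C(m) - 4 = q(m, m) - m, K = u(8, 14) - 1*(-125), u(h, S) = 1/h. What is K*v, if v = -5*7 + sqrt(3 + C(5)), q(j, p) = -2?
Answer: -35035/8 ≈ -4379.4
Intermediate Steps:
K = 1001/8 (K = 1/8 - 1*(-125) = 1/8 + 125 = 1001/8 ≈ 125.13)
C(m) = 2 - m (C(m) = 4 + (-2 - m) = 2 - m)
v = -35 (v = -5*7 + sqrt(3 + (2 - 1*5)) = -35 + sqrt(3 + (2 - 5)) = -35 + sqrt(3 - 3) = -35 + sqrt(0) = -35 + 0 = -35)
K*v = (1001/8)*(-35) = -35035/8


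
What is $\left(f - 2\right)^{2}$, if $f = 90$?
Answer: $7744$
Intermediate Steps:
$\left(f - 2\right)^{2} = \left(90 - 2\right)^{2} = 88^{2} = 7744$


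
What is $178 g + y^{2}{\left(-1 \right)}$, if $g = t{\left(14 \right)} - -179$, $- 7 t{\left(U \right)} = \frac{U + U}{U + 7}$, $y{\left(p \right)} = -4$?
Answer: $\frac{668726}{21} \approx 31844.0$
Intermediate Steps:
$t{\left(U \right)} = - \frac{2 U}{7 \left(7 + U\right)}$ ($t{\left(U \right)} = - \frac{\left(U + U\right) \frac{1}{U + 7}}{7} = - \frac{2 U \frac{1}{7 + U}}{7} = - \frac{2 U}{7 \left(7 + U\right)}$)
$g = \frac{3755}{21}$ ($g = \left(-2\right) 14 \frac{1}{49 + 7 \cdot 14} - -179 = \left(-2\right) 14 \frac{1}{49 + 98} + 179 = \left(-2\right) 14 \cdot \frac{1}{147} + 179 = - \frac{4}{21} + 179 = \frac{3755}{21} \approx 178.81$)
$178 g + y^{2}{\left(-1 \right)} = 178 \cdot \frac{3755}{21} + \left(-4\right)^{2} = \frac{668390}{21} + 16 = \frac{668726}{21}$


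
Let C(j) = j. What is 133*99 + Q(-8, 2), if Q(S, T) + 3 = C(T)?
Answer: 13166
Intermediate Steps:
Q(S, T) = -3 + T
133*99 + Q(-8, 2) = 133*99 + (-3 + 2) = 13167 - 1 = 13166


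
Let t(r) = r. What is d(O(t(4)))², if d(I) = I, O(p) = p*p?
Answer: 256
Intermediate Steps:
O(p) = p²
d(O(t(4)))² = (4²)² = 16² = 256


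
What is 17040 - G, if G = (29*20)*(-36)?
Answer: 37920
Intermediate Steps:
G = -20880 (G = 580*(-36) = -20880)
17040 - G = 17040 - 1*(-20880) = 17040 + 20880 = 37920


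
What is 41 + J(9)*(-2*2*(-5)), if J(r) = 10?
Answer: 241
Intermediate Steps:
41 + J(9)*(-2*2*(-5)) = 41 + 10*(-2*2*(-5)) = 41 + 10*(-4*(-5)) = 41 + 10*20 = 41 + 200 = 241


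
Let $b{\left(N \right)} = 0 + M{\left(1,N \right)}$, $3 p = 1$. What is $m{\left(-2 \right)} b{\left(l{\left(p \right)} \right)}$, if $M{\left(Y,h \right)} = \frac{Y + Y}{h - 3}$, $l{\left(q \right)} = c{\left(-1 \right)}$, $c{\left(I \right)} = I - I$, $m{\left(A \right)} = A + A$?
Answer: $\frac{8}{3} \approx 2.6667$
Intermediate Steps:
$m{\left(A \right)} = 2 A$
$p = \frac{1}{3}$ ($p = \frac{1}{3} \cdot 1 = \frac{1}{3} \approx 0.33333$)
$c{\left(I \right)} = 0$
$l{\left(q \right)} = 0$
$M{\left(Y,h \right)} = \frac{2 Y}{-3 + h}$
$b{\left(N \right)} = \frac{2}{-3 + N}$ ($b{\left(N \right)} = 0 + 2 \cdot 1 \frac{1}{-3 + N} = 0 + \frac{2}{-3 + N} = \frac{2}{-3 + N}$)
$m{\left(-2 \right)} b{\left(l{\left(p \right)} \right)} = 2 \left(-2\right) \frac{2}{-3 + 0} = - 4 \frac{2}{-3} = - 4 \cdot 2 \left(- \frac{1}{3}\right) = \left(-4\right) \left(- \frac{2}{3}\right) = \frac{8}{3}$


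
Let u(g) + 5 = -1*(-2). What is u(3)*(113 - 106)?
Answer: -21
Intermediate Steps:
u(g) = -3 (u(g) = -5 - 1*(-2) = -5 + 2 = -3)
u(3)*(113 - 106) = -3*(113 - 106) = -3*7 = -21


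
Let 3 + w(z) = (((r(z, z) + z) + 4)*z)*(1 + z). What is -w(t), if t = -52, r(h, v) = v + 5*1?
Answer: 251943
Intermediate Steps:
r(h, v) = 5 + v (r(h, v) = v + 5 = 5 + v)
w(z) = -3 + z*(1 + z)*(9 + 2*z) (w(z) = -3 + ((((5 + z) + z) + 4)*z)*(1 + z) = -3 + (((5 + 2*z) + 4)*z)*(1 + z) = -3 + ((9 + 2*z)*z)*(1 + z) = -3 + (z*(9 + 2*z))*(1 + z) = -3 + z*(1 + z)*(9 + 2*z))
-w(t) = -(-3 + 2*(-52)**3 + 9*(-52) + 11*(-52)**2) = -(-3 + 2*(-140608) - 468 + 11*2704) = -(-3 - 281216 - 468 + 29744) = -1*(-251943) = 251943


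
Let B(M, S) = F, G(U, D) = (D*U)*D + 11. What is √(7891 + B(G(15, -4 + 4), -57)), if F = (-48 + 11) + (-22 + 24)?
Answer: 4*√491 ≈ 88.634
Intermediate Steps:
G(U, D) = 11 + U*D² (G(U, D) = U*D² + 11 = 11 + U*D²)
F = -35 (F = -37 + 2 = -35)
B(M, S) = -35
√(7891 + B(G(15, -4 + 4), -57)) = √(7891 - 35) = √7856 = 4*√491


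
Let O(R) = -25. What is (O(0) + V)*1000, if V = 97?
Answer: 72000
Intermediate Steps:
(O(0) + V)*1000 = (-25 + 97)*1000 = 72*1000 = 72000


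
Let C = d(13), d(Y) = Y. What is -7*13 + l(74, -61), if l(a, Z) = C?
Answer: -78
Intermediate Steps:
C = 13
l(a, Z) = 13
-7*13 + l(74, -61) = -7*13 + 13 = -91 + 13 = -78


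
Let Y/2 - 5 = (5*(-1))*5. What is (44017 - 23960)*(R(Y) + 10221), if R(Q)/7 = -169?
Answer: 181275166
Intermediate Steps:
Y = -40 (Y = 10 + 2*((5*(-1))*5) = 10 + 2*(-5*5) = 10 + 2*(-25) = 10 - 50 = -40)
R(Q) = -1183 (R(Q) = 7*(-169) = -1183)
(44017 - 23960)*(R(Y) + 10221) = (44017 - 23960)*(-1183 + 10221) = 20057*9038 = 181275166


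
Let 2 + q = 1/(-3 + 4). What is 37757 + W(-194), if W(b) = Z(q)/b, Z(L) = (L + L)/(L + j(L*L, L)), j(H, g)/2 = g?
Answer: 10987286/291 ≈ 37757.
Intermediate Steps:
j(H, g) = 2*g
q = -1 (q = -2 + 1/(-3 + 4) = -2 + 1/1 = -2 + 1 = -1)
Z(L) = 2/3 (Z(L) = (L + L)/(L + 2*L) = (2*L)/((3*L)) = (2*L)*(1/(3*L)) = 2/3)
W(b) = 2/(3*b)
37757 + W(-194) = 37757 + (2/3)/(-194) = 37757 + (2/3)*(-1/194) = 37757 - 1/291 = 10987286/291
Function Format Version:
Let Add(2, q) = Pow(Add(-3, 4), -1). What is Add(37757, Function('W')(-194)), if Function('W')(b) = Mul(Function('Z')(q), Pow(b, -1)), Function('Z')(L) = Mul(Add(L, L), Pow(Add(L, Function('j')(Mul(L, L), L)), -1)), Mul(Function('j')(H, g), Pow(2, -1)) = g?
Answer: Rational(10987286, 291) ≈ 37757.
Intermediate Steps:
Function('j')(H, g) = Mul(2, g)
q = -1 (q = Add(-2, Pow(Add(-3, 4), -1)) = Add(-2, Pow(1, -1)) = Add(-2, 1) = -1)
Function('Z')(L) = Rational(2, 3) (Function('Z')(L) = Mul(Add(L, L), Pow(Add(L, Mul(2, L)), -1)) = Mul(Mul(2, L), Pow(Mul(3, L), -1)) = Mul(Mul(2, L), Mul(Rational(1, 3), Pow(L, -1))) = Rational(2, 3))
Function('W')(b) = Mul(Rational(2, 3), Pow(b, -1))
Add(37757, Function('W')(-194)) = Add(37757, Mul(Rational(2, 3), Pow(-194, -1))) = Add(37757, Mul(Rational(2, 3), Rational(-1, 194))) = Add(37757, Rational(-1, 291)) = Rational(10987286, 291)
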